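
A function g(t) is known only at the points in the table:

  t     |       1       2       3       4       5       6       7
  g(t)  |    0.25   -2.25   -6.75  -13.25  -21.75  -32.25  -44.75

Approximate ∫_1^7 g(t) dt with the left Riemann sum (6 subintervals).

-76

Δt = 1.
Sum = 1·[0.25 + (-2.25) + (-6.75) + (-13.25) + (-21.75) + (-32.25)] = -76.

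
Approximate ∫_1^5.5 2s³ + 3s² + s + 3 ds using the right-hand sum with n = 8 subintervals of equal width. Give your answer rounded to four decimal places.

774.8394

Δs = (5.5 − 1)/8 = 0.5625.
Right endpoints: 1.5625, 2.125, 2.6875, 3.25, 3.8125, 4.375, 4.9375, 5.5.
f(1.5625) = 39969/2048, f(2.125) = 37.86328125, f(2.6875) = 135531/2048, f(3.25) = 106.59375, f(3.8125) = 330237/2048, f(4.375) = 232.27734375, f(4.9375) = 659079/2048, f(5.5) = 432.
Sum = Δs · [f(1.5625) + f(2.125) + f(2.6875) + ...].
Sum ≈ 774.8394.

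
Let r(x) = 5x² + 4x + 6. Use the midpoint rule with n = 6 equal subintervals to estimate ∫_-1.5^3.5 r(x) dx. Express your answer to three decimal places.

Δx = (3.5 − (-1.5))/6 = 5/6.
Midpoints: -13/12, -0.25, 7/12, 17/12, 2.25, 37/12.
r(-13/12) = 1085/144, r(-0.25) = 5.3125, r(7/12) = 1445/144, r(17/12) = 3125/144, r(2.25) = 40.3125, r(37/12) = 9485/144.
Sum = Δx · [r(-13/12) + r(-0.25) + r(7/12) + ...].
Sum ≈ 125.637.

125.637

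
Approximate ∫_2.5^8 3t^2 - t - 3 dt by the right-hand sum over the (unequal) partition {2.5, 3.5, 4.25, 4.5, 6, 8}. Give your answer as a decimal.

Subinterval widths: 1, 0.75, 0.25, 1.5, 2.
Right endpoints: 3.5, 4.25, 4.5, 6, 8.
f(3.5) = 30.25, f(4.25) = 46.9375, f(4.5) = 53.25, f(6) = 99, f(8) = 181.
Sum = Σ Δt_i · f(t_i).
Sum = 589.265625.

589.265625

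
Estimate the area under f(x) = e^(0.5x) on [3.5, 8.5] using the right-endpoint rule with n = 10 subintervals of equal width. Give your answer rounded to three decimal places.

145.459

Δx = (8.5 − 3.5)/10 = 0.5.
Right endpoints: 4, 4.5, 5, 5.5, 6, 6.5, 7, 7.5, 8, 8.5.
f(4) ≈ 7.389, f(4.5) ≈ 9.488, f(5) ≈ 12.182, f(5.5) ≈ 15.643, f(6) ≈ 20.086, f(6.5) ≈ 25.790, f(7) ≈ 33.115, f(7.5) ≈ 42.521, f(8) ≈ 54.598, f(8.5) ≈ 70.105.
Sum = Δx · [f(4) + f(4.5) + f(5) + ...].
Sum ≈ 145.459.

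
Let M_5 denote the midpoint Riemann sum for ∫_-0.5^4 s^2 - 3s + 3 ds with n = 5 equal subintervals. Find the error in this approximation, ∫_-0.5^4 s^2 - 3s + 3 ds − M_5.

Exact integral: ∫_-0.5^4 f(s) ds = 11.25.
M_5 = 10.94625.
Error = 11.25 − 10.94625 = 0.30375.

0.30375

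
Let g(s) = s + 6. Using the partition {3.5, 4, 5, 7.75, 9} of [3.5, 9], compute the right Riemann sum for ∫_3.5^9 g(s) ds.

Subinterval widths: 0.5, 1, 2.75, 1.25.
Right endpoints: 4, 5, 7.75, 9.
g(4) = 10, g(5) = 11, g(7.75) = 13.75, g(9) = 15.
Sum = Σ Δs_i · g(s_i).
Sum = 72.5625.

72.5625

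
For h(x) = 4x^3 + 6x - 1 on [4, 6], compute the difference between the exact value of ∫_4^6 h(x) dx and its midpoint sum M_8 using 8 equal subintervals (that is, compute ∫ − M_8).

Exact integral: ∫_4^6 h(x) dx = 1098.
M_8 = 1097.375.
Error = 1098 − 1097.375 = 0.625.

0.625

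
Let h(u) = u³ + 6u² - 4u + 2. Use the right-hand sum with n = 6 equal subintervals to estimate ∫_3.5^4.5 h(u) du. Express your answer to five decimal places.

155.27083

Δu = (4.5 − 3.5)/6 = 1/6.
Right endpoints: 11/3, 23/6, 4, 25/6, 13/3, 4.5.
h(11/3) = 3167/27, h(23/6) = 28331/216, h(4) = 146, h(25/6) = 34957/216, h(13/3) = 4825/27, h(4.5) = 196.625.
Sum = Δu · [h(11/3) + h(23/6) + h(4) + ...].
Sum ≈ 155.27083.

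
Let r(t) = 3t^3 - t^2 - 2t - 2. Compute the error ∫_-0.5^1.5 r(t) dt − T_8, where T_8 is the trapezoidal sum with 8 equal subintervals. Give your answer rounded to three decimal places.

Exact integral: ∫_-0.5^1.5 r(t) dt ≈ -3.41667.
T_8 = -3.34375.
Error ≈ -3.41667 − (-3.34375) ≈ -0.073.

-0.073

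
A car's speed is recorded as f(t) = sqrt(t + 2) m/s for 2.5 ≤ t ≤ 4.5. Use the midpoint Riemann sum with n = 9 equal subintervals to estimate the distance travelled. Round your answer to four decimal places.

Δt = (4.5 − 2.5)/9 = 2/9.
Midpoints: 47/18, 17/6, 55/18, 59/18, 3.5, 67/18, 71/18, 25/6, 79/18.
f(47/18) ≈ 2.1473, f(17/6) ≈ 2.1985, f(55/18) ≈ 2.2485, f(59/18) ≈ 2.2973, f(3.5) ≈ 2.3452, f(67/18) ≈ 2.3921, f(71/18) ≈ 2.4381, f(25/6) ≈ 2.4833, f(79/18) ≈ 2.5276.
Sum = Δt · [f(47/18) + f(17/6) + f(55/18) + ...].
Sum ≈ 4.6840.

4.6840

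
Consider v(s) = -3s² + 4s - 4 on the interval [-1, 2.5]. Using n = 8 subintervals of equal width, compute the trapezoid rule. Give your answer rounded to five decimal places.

Δs = (2.5 − (-1))/8 = 0.4375.
v(-1) = -11, v(-0.5625) = -7.19921875, v(-0.125) = -4.546875, v(0.3125) = -3.04296875, v(0.75) = -2.6875, v(1.1875) = -3.48046875, v(1.625) = -5.421875, v(2.0625) = -8.51171875, v(2.5) = -12.75.
T_8 = (Δs/2)·[v(s_0) + 2v(s_1) + ... + 2v(s_{7}) + v(s_8)].
Sum ≈ -20.45996.

-20.45996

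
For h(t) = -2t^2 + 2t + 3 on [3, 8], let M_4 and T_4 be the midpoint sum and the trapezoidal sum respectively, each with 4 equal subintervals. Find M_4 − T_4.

M_4 = -252.03125.
T_4 = -255.9375.
M_4 − T_4 = 3.90625.

3.90625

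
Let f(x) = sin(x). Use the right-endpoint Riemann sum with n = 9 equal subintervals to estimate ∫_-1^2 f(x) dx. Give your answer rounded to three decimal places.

Δx = (2 − (-1))/9 = 1/3.
Right endpoints: -2/3, -1/3, 0, 1/3, 2/3, 1, 4/3, 5/3, 2.
f(-2/3) ≈ -0.618, f(-1/3) ≈ -0.327, f(0) ≈ 0.000, f(1/3) ≈ 0.327, f(2/3) ≈ 0.618, f(1) ≈ 0.841, f(4/3) ≈ 0.972, f(5/3) ≈ 0.995, f(2) ≈ 0.909.
Sum = Δx · [f(-2/3) + f(-1/3) + f(0) + ...].
Sum ≈ 1.239.

1.239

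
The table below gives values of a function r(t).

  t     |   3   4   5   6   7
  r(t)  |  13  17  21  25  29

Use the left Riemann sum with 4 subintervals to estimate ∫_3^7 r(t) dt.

Δt = 1.
Sum = 1·[13 + 17 + 21 + 25] = 76.

76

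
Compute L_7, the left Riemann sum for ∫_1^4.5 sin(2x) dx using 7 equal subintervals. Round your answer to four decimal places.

Δx = (4.5 − 1)/7 = 0.5.
Left endpoints: 1, 1.5, 2, 2.5, 3, 3.5, 4.
f(1) ≈ 0.9093, f(1.5) ≈ 0.1411, f(2) ≈ -0.7568, f(2.5) ≈ -0.9589, f(3) ≈ -0.2794, f(3.5) ≈ 0.6570, f(4) ≈ 0.9894.
Sum = Δx · [f(1) + f(1.5) + f(2) + ...].
Sum ≈ 0.3508.

0.3508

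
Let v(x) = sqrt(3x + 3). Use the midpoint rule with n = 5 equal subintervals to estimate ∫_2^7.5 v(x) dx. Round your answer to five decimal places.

Δx = (7.5 − 2)/5 = 1.1.
Midpoints: 2.55, 3.65, 4.75, 5.85, 6.95.
v(2.55) ≈ 3.26343, v(3.65) ≈ 3.73497, v(4.75) ≈ 4.15331, v(5.85) ≈ 4.53321, v(6.95) ≈ 4.88365.
Sum = Δx · [v(2.55) + v(3.65) + v(4.75) + v(5.85) + v(6.95)].
Sum ≈ 22.62543.

22.62543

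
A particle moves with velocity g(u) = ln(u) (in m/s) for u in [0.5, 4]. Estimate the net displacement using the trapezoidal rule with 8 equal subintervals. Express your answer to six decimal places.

Δu = (4 − 0.5)/8 = 0.4375.
g(0.5) ≈ -0.693147, g(0.9375) ≈ -0.064539, g(1.375) ≈ 0.318454, g(1.8125) ≈ 0.594707, g(2.25) ≈ 0.810930, g(2.6875) ≈ 0.988611, g(3.125) ≈ 1.139434, g(3.5625) ≈ 1.270463, g(4) ≈ 1.386294.
T_8 = (Δu/2)·[g(u_0) + 2g(u_1) + ... + 2g(u_{7}) + g(u_8)].
Sum ≈ 2.364528.

2.364528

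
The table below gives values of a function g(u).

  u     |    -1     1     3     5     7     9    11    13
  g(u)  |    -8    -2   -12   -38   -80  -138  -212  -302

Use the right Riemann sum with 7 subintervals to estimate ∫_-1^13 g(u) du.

-1568

Δu = 2.
Sum = 2·[(-2) + (-12) + (-38) + (-80) + (-138) + (-212) + (-302)] = -1568.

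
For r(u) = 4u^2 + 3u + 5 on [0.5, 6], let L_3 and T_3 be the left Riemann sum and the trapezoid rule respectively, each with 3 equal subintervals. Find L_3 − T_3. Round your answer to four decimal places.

-146.2083

L_3 ≈ 235.074074.
T_3 ≈ 381.282407.
L_3 − T_3 ≈ -146.2083.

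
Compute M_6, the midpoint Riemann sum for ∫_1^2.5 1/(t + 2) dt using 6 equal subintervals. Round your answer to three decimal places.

0.405

Δt = (2.5 − 1)/6 = 0.25.
Midpoints: 1.125, 1.375, 1.625, 1.875, 2.125, 2.375.
f(1.125) = 0.32, f(1.375) = 8/27, f(1.625) = 8/29, f(1.875) = 8/31, f(2.125) = 8/33, f(2.375) = 8/35.
Sum = Δt · [f(1.125) + f(1.375) + f(1.625) + ...].
Sum ≈ 0.405.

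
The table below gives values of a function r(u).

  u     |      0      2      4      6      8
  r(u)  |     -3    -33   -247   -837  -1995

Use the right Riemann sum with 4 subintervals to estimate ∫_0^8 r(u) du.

-6224

Δu = 2.
Sum = 2·[(-33) + (-247) + (-837) + (-1995)] = -6224.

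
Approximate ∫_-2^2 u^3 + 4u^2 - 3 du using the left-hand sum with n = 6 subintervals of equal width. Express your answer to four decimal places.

5.1852

Δu = (2 − (-2))/6 = 2/3.
Left endpoints: -2, -4/3, -2/3, 0, 2/3, 4/3.
f(-2) = 5, f(-4/3) = 47/27, f(-2/3) = -41/27, f(0) = -3, f(2/3) = -25/27, f(4/3) = 175/27.
Sum = Δu · [f(-2) + f(-4/3) + f(-2/3) + ...].
Sum ≈ 5.1852.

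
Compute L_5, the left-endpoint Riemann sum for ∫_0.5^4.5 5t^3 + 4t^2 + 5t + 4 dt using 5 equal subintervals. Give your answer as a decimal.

495.54

Δt = (4.5 − 0.5)/5 = 0.8.
Left endpoints: 0.5, 1.3, 2.1, 2.9, 3.7.
f(0.5) = 8.125, f(1.3) = 28.245, f(2.1) = 78.445, f(2.9) = 174.085, f(3.7) = 330.525.
Sum = Δt · [f(0.5) + f(1.3) + f(2.1) + f(2.9) + f(3.7)].
Sum = 495.54.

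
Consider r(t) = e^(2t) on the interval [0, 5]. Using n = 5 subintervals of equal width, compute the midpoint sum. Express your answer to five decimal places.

9370.93406

Δt = (5 − 0)/5 = 1.
Midpoints: 0.5, 1.5, 2.5, 3.5, 4.5.
r(0.5) ≈ 2.71828, r(1.5) ≈ 20.08554, r(2.5) ≈ 148.41316, r(3.5) ≈ 1096.63316, r(4.5) ≈ 8103.08393.
Sum = Δt · [r(0.5) + r(1.5) + r(2.5) + r(3.5) + r(4.5)].
Sum ≈ 9370.93406.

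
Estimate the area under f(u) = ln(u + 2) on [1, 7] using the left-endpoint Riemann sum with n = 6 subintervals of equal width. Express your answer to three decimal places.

Δu = (7 − 1)/6 = 1.
Left endpoints: 1, 2, 3, 4, 5, 6.
f(1) ≈ 1.099, f(2) ≈ 1.386, f(3) ≈ 1.609, f(4) ≈ 1.792, f(5) ≈ 1.946, f(6) ≈ 2.079.
Sum = Δu · [f(1) + f(2) + f(3) + ...].
Sum ≈ 9.911.

9.911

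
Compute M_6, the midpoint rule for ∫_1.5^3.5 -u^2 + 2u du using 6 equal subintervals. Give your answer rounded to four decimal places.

Δu = (3.5 − 1.5)/6 = 1/3.
Midpoints: 5/3, 2, 7/3, 8/3, 3, 10/3.
f(5/3) = 5/9, f(2) = 0, f(7/3) = -7/9, f(8/3) = -16/9, f(3) = -3, f(10/3) = -40/9.
Sum = Δu · [f(5/3) + f(2) + f(7/3) + ...].
Sum ≈ -3.1481.

-3.1481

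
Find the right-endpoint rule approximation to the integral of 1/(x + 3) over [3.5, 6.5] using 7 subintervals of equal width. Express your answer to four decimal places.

0.3693

Δx = (6.5 − 3.5)/7 = 3/7.
Right endpoints: 55/14, 61/14, 67/14, 73/14, 79/14, 85/14, 6.5.
f(55/14) = 14/97, f(61/14) = 14/103, f(67/14) = 14/109, f(73/14) = 14/115, f(79/14) = 14/121, f(85/14) = 14/127, f(6.5) = 2/19.
Sum = Δx · [f(55/14) + f(61/14) + f(67/14) + ...].
Sum ≈ 0.3693.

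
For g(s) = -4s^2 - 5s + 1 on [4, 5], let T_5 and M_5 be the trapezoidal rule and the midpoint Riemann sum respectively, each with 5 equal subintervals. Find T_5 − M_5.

T_5 = -102.86.
M_5 = -102.82.
T_5 − M_5 = -0.04.

-0.04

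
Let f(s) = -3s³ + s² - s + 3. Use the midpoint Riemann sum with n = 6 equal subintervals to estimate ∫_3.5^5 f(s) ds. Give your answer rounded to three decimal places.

Δs = (5 − 3.5)/6 = 0.25.
Midpoints: 3.625, 3.875, 4.125, 4.375, 4.625, 4.875.
f(3.625) = -66759/512, f(3.875) = -82133/512, f(4.125) = -99675/512, f(4.375) = -119529/512, f(4.625) = -141839/512, f(4.875) = -166749/512.
Sum = Δs · [f(3.625) + f(3.875) + f(4.125) + ...].
Sum ≈ -330.412.

-330.412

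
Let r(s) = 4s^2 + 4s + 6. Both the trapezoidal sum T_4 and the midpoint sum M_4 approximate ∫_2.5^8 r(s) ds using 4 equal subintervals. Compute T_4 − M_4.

T_4 = 817.265625.
M_4 = 806.8671875.
T_4 − M_4 = 10.3984375.

10.3984375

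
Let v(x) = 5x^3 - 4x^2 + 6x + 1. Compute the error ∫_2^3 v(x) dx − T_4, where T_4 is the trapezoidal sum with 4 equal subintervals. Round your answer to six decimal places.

Exact integral: ∫_2^3 v(x) dx ≈ 71.91666667.
T_4 = 72.265625.
Error ≈ 71.91666667 − 72.265625 ≈ -0.348958.

-0.348958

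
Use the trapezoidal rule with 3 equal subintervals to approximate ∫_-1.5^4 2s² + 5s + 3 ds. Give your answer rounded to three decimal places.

101.954

Δs = (4 − (-1.5))/3 = 11/6.
f(-1.5) = 0, f(1/3) = 44/9, f(13/6) = 209/9, f(4) = 55.
T_3 = (Δs/2)·[f(s_0) + 2f(s_1) + 2f(s_2) + f(s_3)].
Sum ≈ 101.954.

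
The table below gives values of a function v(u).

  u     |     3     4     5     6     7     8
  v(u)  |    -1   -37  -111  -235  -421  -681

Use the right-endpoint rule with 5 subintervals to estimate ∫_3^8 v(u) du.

Δu = 1.
Sum = 1·[(-37) + (-111) + (-235) + (-421) + (-681)] = -1485.

-1485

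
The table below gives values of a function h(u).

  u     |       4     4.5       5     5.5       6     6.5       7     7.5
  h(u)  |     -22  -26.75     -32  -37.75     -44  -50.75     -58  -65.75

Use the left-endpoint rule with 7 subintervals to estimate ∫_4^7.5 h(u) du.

-135.625

Δu = 0.5.
Sum = 0.5·[(-22) + (-26.75) + (-32) + (-37.75) + (-44) + (-50.75) + (-58)] = -135.625.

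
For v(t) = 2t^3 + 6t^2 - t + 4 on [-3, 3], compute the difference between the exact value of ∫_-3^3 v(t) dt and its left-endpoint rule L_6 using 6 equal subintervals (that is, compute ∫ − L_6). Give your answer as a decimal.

45

Exact integral: ∫_-3^3 v(t) dt = 132.
L_6 = 87.
Error = 132 − 87 = 45.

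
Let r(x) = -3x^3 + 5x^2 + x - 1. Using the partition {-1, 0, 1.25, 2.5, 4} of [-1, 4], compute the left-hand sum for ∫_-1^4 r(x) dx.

Subinterval widths: 1, 1.25, 1.25, 1.5.
Left endpoints: -1, 0, 1.25, 2.5.
r(-1) = 6, r(0) = -1, r(1.25) = 2.203125, r(2.5) = -14.125.
Sum = Σ Δx_i · r(x_i).
Sum = -13.68359375.

-13.68359375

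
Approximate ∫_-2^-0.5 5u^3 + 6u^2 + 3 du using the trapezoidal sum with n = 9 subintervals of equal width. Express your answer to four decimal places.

Δu = (-0.5 − (-2))/9 = 1/6.
f(-2) = -13, f(-11/6) = -1651/216, f(-5/3) = -94/27, f(-1.5) = -0.375, f(-4/3) = 49/27, f(-7/6) = 697/216, f(-1) = 4, f(-5/6) = 923/216, f(-2/3) = 113/27, f(-0.5) = 3.875.
T_9 = (Δu/2)·[f(u_0) + 2f(u_1) + ... + 2f(u_{8}) + f(u_9)].
Sum ≈ 0.2396.

0.2396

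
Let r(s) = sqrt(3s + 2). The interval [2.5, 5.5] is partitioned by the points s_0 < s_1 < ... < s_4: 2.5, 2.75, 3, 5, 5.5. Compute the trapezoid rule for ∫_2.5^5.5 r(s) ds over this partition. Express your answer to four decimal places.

Subinterval widths: 0.25, 0.25, 2, 0.5.
r(2.5) ≈ 3.0822, r(2.75) ≈ 3.2016, r(3) ≈ 3.3166, r(5) ≈ 4.1231, r(5.5) ≈ 4.3012.
On each subinterval the trapezoid contributes (Δs_i/2)·[r(s_{i-1}) + r(s_i)].
Sum ≈ 11.1460.

11.1460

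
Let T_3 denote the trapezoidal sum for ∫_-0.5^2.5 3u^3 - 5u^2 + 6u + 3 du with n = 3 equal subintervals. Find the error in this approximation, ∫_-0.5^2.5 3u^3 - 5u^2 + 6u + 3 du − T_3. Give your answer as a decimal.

-2

Exact integral: ∫_-0.5^2.5 f(u) du = 30.
T_3 = 32.
Error = 30 − 32 = -2.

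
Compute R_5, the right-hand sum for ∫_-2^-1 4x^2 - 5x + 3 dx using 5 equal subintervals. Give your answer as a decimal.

Δx = (-1 − (-2))/5 = 0.2.
Right endpoints: -1.8, -1.6, -1.4, -1.2, -1.
f(-1.8) = 24.96, f(-1.6) = 21.24, f(-1.4) = 17.84, f(-1.2) = 14.76, f(-1) = 12.
Sum = Δx · [f(-1.8) + f(-1.6) + f(-1.4) + f(-1.2) + f(-1)].
Sum = 18.16.

18.16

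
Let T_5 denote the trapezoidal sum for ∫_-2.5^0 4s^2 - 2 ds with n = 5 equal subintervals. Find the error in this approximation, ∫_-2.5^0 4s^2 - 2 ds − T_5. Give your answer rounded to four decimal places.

Exact integral: ∫_-2.5^0 f(s) ds ≈ 15.833333.
T_5 = 16.25.
Error ≈ 15.833333 − 16.25 ≈ -0.4167.

-0.4167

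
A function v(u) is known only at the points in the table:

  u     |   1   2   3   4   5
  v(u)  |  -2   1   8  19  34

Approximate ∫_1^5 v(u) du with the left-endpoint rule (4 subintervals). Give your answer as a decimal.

26

Δu = 1.
Sum = 1·[(-2) + 1 + 8 + 19] = 26.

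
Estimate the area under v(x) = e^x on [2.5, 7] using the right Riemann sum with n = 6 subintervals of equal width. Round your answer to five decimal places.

1541.48302

Δx = (7 − 2.5)/6 = 0.75.
Right endpoints: 3.25, 4, 4.75, 5.5, 6.25, 7.
v(3.25) ≈ 25.79034, v(4) ≈ 54.59815, v(4.75) ≈ 115.58428, v(5.5) ≈ 244.69193, v(6.25) ≈ 518.01282, v(7) ≈ 1096.63316.
Sum = Δx · [v(3.25) + v(4) + v(4.75) + ...].
Sum ≈ 1541.48302.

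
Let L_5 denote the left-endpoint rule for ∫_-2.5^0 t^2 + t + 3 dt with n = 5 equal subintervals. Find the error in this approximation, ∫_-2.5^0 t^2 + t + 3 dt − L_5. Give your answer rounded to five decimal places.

Exact integral: ∫_-2.5^0 f(t) dt ≈ 9.5833333.
L_5 = 10.625.
Error ≈ 9.5833333 − 10.625 ≈ -1.04167.

-1.04167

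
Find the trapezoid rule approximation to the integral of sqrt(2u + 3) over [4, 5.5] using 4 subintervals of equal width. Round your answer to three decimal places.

5.300

Δu = (5.5 − 4)/4 = 0.375.
f(4) ≈ 3.317, f(4.375) ≈ 3.428, f(4.75) ≈ 3.536, f(5.125) ≈ 3.640, f(5.5) ≈ 3.742.
T_4 = (Δu/2)·[f(u_0) + 2f(u_1) + 2f(u_2) + 2f(u_3) + f(u_4)].
Sum ≈ 5.300.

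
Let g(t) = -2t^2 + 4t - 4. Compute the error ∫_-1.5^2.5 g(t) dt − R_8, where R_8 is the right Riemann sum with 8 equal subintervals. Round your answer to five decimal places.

-1.66667

Exact integral: ∫_-1.5^2.5 g(t) dt ≈ -20.6666667.
R_8 = -19.
Error ≈ -20.6666667 − (-19) ≈ -1.66667.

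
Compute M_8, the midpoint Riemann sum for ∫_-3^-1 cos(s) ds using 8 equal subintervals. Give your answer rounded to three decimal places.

-0.702

Δs = (-1 − (-3))/8 = 0.25.
Midpoints: -2.875, -2.625, -2.375, -2.125, -1.875, -1.625, -1.375, -1.125.
f(-2.875) ≈ -0.965, f(-2.625) ≈ -0.870, f(-2.375) ≈ -0.720, f(-2.125) ≈ -0.526, f(-1.875) ≈ -0.300, f(-1.625) ≈ -0.054, f(-1.375) ≈ 0.195, f(-1.125) ≈ 0.431.
Sum = Δs · [f(-2.875) + f(-2.625) + f(-2.375) + ...].
Sum ≈ -0.702.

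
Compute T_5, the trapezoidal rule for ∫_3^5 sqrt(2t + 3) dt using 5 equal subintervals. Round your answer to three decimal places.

6.623

Δt = (5 − 3)/5 = 0.4.
f(3) ≈ 3.000, f(3.4) ≈ 3.130, f(3.8) ≈ 3.256, f(4.2) ≈ 3.376, f(4.6) ≈ 3.493, f(5) ≈ 3.606.
T_5 = (Δt/2)·[f(t_0) + 2f(t_1) + ... + 2f(t_{4}) + f(t_5)].
Sum ≈ 6.623.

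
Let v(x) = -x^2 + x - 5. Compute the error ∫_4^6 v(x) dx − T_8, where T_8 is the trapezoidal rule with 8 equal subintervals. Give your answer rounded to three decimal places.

0.021

Exact integral: ∫_4^6 v(x) dx ≈ -50.66667.
T_8 = -50.6875.
Error ≈ -50.66667 − (-50.6875) ≈ 0.021.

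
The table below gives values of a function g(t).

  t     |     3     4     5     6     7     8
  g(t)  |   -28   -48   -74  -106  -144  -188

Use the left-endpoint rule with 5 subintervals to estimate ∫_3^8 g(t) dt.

-400

Δt = 1.
Sum = 1·[(-28) + (-48) + (-74) + (-106) + (-144)] = -400.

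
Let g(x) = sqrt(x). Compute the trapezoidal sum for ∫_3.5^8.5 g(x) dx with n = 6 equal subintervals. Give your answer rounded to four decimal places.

Δx = (8.5 − 3.5)/6 = 5/6.
g(3.5) ≈ 1.8708, g(13/3) ≈ 2.0817, g(31/6) ≈ 2.2730, g(6) ≈ 2.4495, g(41/6) ≈ 2.6141, g(23/3) ≈ 2.7689, g(8.5) ≈ 2.9155.
T_6 = (Δx/2)·[g(x_0) + 2g(x_1) + ... + 2g(x_{5}) + g(x_6)].
Sum ≈ 12.1502.

12.1502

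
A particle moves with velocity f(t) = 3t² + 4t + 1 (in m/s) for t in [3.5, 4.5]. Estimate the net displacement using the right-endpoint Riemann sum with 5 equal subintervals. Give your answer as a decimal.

Δt = (4.5 − 3.5)/5 = 0.2.
Right endpoints: 3.7, 3.9, 4.1, 4.3, 4.5.
f(3.7) = 56.87, f(3.9) = 62.23, f(4.1) = 67.83, f(4.3) = 73.67, f(4.5) = 79.75.
Sum = Δt · [f(3.7) + f(3.9) + f(4.1) + f(4.3) + f(4.5)].
Sum = 68.07.

68.07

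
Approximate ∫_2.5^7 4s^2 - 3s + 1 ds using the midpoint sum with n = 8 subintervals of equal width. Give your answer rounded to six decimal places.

376.400391

Δs = (7 − 2.5)/8 = 0.5625.
Midpoints: 2.78125, 3.34375, 3.90625, 4.46875, 5.03125, 5.59375, 6.15625, 6.71875.
f(2.78125) = 23.59765625, f(3.34375) = 35.69140625, f(3.90625) = 50.31640625, f(4.46875) = 67.47265625, f(5.03125) = 87.16015625, f(5.59375) = 109.37890625, f(6.15625) = 134.12890625, f(6.71875) = 161.41015625.
Sum = Δs · [f(2.78125) + f(3.34375) + f(3.90625) + ...].
Sum ≈ 376.400391.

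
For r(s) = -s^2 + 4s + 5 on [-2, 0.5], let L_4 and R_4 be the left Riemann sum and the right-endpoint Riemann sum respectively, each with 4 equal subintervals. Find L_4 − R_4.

L_4 = -2.16796875.
R_4 = 6.42578125.
L_4 − R_4 = -8.59375.

-8.59375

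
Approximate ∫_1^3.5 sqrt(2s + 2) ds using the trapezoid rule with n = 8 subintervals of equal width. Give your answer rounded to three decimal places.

Δs = (3.5 − 1)/8 = 0.3125.
f(1) ≈ 2.000, f(1.3125) ≈ 2.151, f(1.625) ≈ 2.291, f(1.9375) ≈ 2.424, f(2.25) ≈ 2.550, f(2.5625) ≈ 2.669, f(2.875) ≈ 2.784, f(3.1875) ≈ 2.894, f(3.5) ≈ 3.000.
T_8 = (Δs/2)·[f(s_0) + 2f(s_1) + ... + 2f(s_{7}) + f(s_8)].
Sum ≈ 6.332.

6.332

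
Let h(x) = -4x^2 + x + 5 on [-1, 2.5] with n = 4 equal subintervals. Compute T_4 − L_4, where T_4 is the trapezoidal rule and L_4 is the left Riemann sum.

T_4 = -3.828125.
L_4 = 3.828125.
T_4 − L_4 = -7.65625.

-7.65625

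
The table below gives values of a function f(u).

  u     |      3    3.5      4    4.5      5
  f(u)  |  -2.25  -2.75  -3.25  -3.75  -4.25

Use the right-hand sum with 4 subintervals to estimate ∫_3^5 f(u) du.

-7

Δu = 0.5.
Sum = 0.5·[(-2.75) + (-3.25) + (-3.75) + (-4.25)] = -7.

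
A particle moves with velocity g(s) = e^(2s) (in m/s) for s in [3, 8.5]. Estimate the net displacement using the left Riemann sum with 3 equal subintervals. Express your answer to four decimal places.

Δs = (8.5 − 3)/3 = 11/6.
Left endpoints: 3, 29/6, 20/3.
g(3) ≈ 403.4288, g(29/6) ≈ 15782.6524, g(20/3) ≈ 617437.6269.
Sum = Δs · [g(3) + g(29/6) + g(20/3)].
Sum ≈ 1161643.4649.

1161643.4649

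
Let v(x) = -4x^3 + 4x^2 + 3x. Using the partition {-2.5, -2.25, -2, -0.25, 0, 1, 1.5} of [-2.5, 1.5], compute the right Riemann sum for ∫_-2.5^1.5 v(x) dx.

Subinterval widths: 0.25, 0.25, 1.75, 0.25, 1, 0.5.
Right endpoints: -2.25, -2, -0.25, 0, 1, 1.5.
v(-2.25) = 59.0625, v(-2) = 42, v(-0.25) = -0.4375, v(0) = 0, v(1) = 3, v(1.5) = 0.
Sum = Σ Δx_i · v(x_i).
Sum = 27.5.

27.5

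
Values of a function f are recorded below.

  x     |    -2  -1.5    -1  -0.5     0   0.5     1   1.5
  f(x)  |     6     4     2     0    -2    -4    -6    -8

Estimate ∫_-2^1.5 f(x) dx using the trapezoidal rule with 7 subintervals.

-3.5

Δx = 0.5.
T_7 = (0.5/2)·[6 + 2·4 + 2·2 + 2·0 + 2·(-2) + 2·(-4) + 2·(-6) + (-8)] = -3.5.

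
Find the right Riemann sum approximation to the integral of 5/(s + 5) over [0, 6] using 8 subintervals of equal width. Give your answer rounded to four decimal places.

3.7452

Δs = (6 − 0)/8 = 0.75.
Right endpoints: 0.75, 1.5, 2.25, 3, 3.75, 4.5, 5.25, 6.
f(0.75) = 20/23, f(1.5) = 10/13, f(2.25) = 20/29, f(3) = 0.625, f(3.75) = 4/7, f(4.5) = 10/19, f(5.25) = 20/41, f(6) = 5/11.
Sum = Δs · [f(0.75) + f(1.5) + f(2.25) + ...].
Sum ≈ 3.7452.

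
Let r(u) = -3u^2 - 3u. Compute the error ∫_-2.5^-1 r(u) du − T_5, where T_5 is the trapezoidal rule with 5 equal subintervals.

0.0675

Exact integral: ∫_-2.5^-1 r(u) du = -6.75.
T_5 = -6.8175.
Error = -6.75 − (-6.8175) = 0.0675.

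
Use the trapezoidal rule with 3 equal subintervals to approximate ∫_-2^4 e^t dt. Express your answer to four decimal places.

Δt = (4 − (-2))/3 = 2.
f(-2) ≈ 0.1353, f(0) ≈ 1.0000, f(2) ≈ 7.3891, f(4) ≈ 54.5982.
T_3 = (Δt/2)·[f(t_0) + 2f(t_1) + 2f(t_2) + f(t_3)].
Sum ≈ 71.5116.

71.5116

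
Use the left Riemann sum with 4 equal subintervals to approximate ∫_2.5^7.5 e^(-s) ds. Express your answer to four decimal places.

Δs = (7.5 − 2.5)/4 = 1.25.
Left endpoints: 2.5, 3.75, 5, 6.25.
f(2.5) ≈ 0.0821, f(3.75) ≈ 0.0235, f(5) ≈ 0.0067, f(6.25) ≈ 0.0019.
Sum = Δs · [f(2.5) + f(3.75) + f(5) + f(6.25)].
Sum ≈ 0.1428.

0.1428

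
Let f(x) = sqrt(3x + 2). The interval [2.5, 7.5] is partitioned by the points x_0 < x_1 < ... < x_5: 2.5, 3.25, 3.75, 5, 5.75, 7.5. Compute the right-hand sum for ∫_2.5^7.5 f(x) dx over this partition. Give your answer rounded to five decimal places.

21.49745

Subinterval widths: 0.75, 0.5, 1.25, 0.75, 1.75.
Right endpoints: 3.25, 3.75, 5, 5.75, 7.5.
f(3.25) ≈ 3.42783, f(3.75) ≈ 3.64005, f(5) ≈ 4.12311, f(5.75) ≈ 4.38748, f(7.5) ≈ 4.94975.
Sum = Σ Δx_i · f(x_i).
Sum ≈ 21.49745.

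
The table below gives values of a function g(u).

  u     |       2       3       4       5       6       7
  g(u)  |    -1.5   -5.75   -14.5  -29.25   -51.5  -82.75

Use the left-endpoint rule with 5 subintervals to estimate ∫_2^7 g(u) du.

-102.5

Δu = 1.
Sum = 1·[(-1.5) + (-5.75) + (-14.5) + (-29.25) + (-51.5)] = -102.5.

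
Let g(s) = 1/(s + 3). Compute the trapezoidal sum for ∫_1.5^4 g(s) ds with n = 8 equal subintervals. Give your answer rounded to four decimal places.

Δs = (4 − 1.5)/8 = 0.3125.
g(1.5) = 2/9, g(1.8125) = 16/77, g(2.125) = 8/41, g(2.4375) = 16/87, g(2.75) = 4/23, g(3.0625) = 16/97, g(3.375) = 8/51, g(3.6875) = 16/107, g(4) = 1/7.
T_8 = (Δs/2)·[g(s_0) + 2g(s_1) + ... + 2g(s_{7}) + g(s_8)].
Sum ≈ 0.4421.

0.4421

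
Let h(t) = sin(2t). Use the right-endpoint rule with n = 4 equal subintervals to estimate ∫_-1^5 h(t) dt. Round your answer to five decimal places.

Δt = (5 − (-1))/4 = 1.5.
Right endpoints: 0.5, 2, 3.5, 5.
h(0.5) ≈ 0.84147, h(2) ≈ -0.75680, h(3.5) ≈ 0.65699, h(5) ≈ -0.54402.
Sum = Δt · [h(0.5) + h(2) + h(3.5) + h(5)].
Sum ≈ 0.29645.

0.29645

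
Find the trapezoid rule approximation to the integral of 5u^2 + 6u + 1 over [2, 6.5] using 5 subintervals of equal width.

566.6625

Δu = (6.5 − 2)/5 = 0.9.
f(2) = 33, f(2.9) = 60.45, f(3.8) = 96, f(4.7) = 139.65, f(5.6) = 191.4, f(6.5) = 251.25.
T_5 = (Δu/2)·[f(u_0) + 2f(u_1) + ... + 2f(u_{4}) + f(u_5)].
Sum = 566.6625.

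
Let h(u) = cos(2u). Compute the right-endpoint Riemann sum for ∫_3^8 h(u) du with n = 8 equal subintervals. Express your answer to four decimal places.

Δu = (8 − 3)/8 = 0.625.
Right endpoints: 3.625, 4.25, 4.875, 5.5, 6.125, 6.75, 7.375, 8.
h(3.625) ≈ 0.5679, h(4.25) ≈ -0.6020, h(4.875) ≈ -0.9476, h(5.5) ≈ 0.0044, h(6.125) ≈ 0.9504, h(6.75) ≈ 0.5949, h(7.375) ≈ -0.5752, h(8) ≈ -0.9577.
Sum = Δu · [h(3.625) + h(4.25) + h(4.875) + ...].
Sum ≈ -0.6030.

-0.6030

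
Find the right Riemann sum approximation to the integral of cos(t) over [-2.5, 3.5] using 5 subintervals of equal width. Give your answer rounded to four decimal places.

0.1360

Δt = (3.5 − (-2.5))/5 = 1.2.
Right endpoints: -1.3, -0.1, 1.1, 2.3, 3.5.
f(-1.3) ≈ 0.2675, f(-0.1) ≈ 0.9950, f(1.1) ≈ 0.4536, f(2.3) ≈ -0.6663, f(3.5) ≈ -0.9365.
Sum = Δt · [f(-1.3) + f(-0.1) + f(1.1) + f(2.3) + f(3.5)].
Sum ≈ 0.1360.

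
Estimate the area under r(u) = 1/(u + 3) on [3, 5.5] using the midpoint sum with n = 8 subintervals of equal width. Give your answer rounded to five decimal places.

0.34825

Δu = (5.5 − 3)/8 = 0.3125.
Midpoints: 3.15625, 3.46875, 3.78125, 4.09375, 4.40625, 4.71875, 5.03125, 5.34375.
r(3.15625) = 32/197, r(3.46875) = 32/207, r(3.78125) = 32/217, r(4.09375) = 32/227, r(4.40625) = 32/237, r(4.71875) = 32/247, r(5.03125) = 32/257, r(5.34375) = 32/267.
Sum = Δu · [r(3.15625) + r(3.46875) + r(3.78125) + ...].
Sum ≈ 0.34825.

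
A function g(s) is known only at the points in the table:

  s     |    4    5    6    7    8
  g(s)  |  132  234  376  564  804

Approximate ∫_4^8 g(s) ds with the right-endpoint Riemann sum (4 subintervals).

1978

Δs = 1.
Sum = 1·[234 + 376 + 564 + 804] = 1978.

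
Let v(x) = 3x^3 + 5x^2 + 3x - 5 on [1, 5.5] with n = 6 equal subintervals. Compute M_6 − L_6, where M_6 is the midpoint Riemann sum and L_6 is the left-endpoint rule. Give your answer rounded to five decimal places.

M_6 ≈ 975.3222656.
L_6 = 751.04296875.
M_6 − L_6 ≈ 224.27930.

224.27930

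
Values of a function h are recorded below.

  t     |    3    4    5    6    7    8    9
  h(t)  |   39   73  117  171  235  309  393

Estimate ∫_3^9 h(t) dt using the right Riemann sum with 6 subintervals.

Δt = 1.
Sum = 1·[73 + 117 + 171 + 235 + 309 + 393] = 1298.

1298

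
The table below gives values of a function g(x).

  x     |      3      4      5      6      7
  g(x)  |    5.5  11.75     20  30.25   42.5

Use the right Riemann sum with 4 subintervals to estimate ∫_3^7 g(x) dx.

Δx = 1.
Sum = 1·[11.75 + 20 + 30.25 + 42.5] = 104.5.

104.5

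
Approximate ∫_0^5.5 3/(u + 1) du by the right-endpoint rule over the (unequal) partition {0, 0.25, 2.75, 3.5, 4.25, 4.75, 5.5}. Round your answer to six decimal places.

4.135595

Subinterval widths: 0.25, 2.5, 0.75, 0.75, 0.5, 0.75.
Right endpoints: 0.25, 2.75, 3.5, 4.25, 4.75, 5.5.
f(0.25) = 2.4, f(2.75) = 0.8, f(3.5) = 2/3, f(4.25) = 4/7, f(4.75) = 12/23, f(5.5) = 6/13.
Sum = Σ Δu_i · f(u_i).
Sum ≈ 4.135595.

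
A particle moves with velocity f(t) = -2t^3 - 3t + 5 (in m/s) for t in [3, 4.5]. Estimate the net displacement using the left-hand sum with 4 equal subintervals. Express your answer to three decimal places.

Δt = (4.5 − 3)/4 = 0.375.
Left endpoints: 3, 3.375, 3.75, 4.125.
f(3) = -58, f(3.375) = -82.01171875, f(3.75) = -111.71875, f(4.125) = -147.75390625.
Sum = Δt · [f(3) + f(3.375) + f(3.75) + f(4.125)].
Sum ≈ -149.807.

-149.807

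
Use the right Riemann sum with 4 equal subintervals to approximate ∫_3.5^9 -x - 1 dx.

Δx = (9 − 3.5)/4 = 1.375.
Right endpoints: 4.875, 6.25, 7.625, 9.
f(4.875) = -5.875, f(6.25) = -7.25, f(7.625) = -8.625, f(9) = -10.
Sum = Δx · [f(4.875) + f(6.25) + f(7.625) + f(9)].
Sum = -43.65625.

-43.65625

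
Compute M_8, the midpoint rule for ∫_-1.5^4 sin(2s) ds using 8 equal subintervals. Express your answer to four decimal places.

-0.4574

Δs = (4 − (-1.5))/8 = 0.6875.
Midpoints: -1.15625, -0.46875, 0.21875, 0.90625, 1.59375, 2.28125, 2.96875, 3.65625.
f(-1.15625) ≈ -0.7373, f(-0.46875) ≈ -0.8061, f(0.21875) ≈ 0.4237, f(0.90625) ≈ 0.9709, f(1.59375) ≈ -0.0459, f(2.28125) ≈ -0.9888, f(2.96875) ≈ -0.3388, f(3.65625) ≈ 0.8569.
Sum = Δs · [f(-1.15625) + f(-0.46875) + f(0.21875) + ...].
Sum ≈ -0.4574.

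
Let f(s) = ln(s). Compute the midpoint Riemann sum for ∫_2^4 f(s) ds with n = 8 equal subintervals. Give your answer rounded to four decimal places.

2.1595

Δs = (4 − 2)/8 = 0.25.
Midpoints: 2.125, 2.375, 2.625, 2.875, 3.125, 3.375, 3.625, 3.875.
f(2.125) ≈ 0.7538, f(2.375) ≈ 0.8650, f(2.625) ≈ 0.9651, f(2.875) ≈ 1.0561, f(3.125) ≈ 1.1394, f(3.375) ≈ 1.2164, f(3.625) ≈ 1.2879, f(3.875) ≈ 1.3545.
Sum = Δs · [f(2.125) + f(2.375) + f(2.625) + ...].
Sum ≈ 2.1595.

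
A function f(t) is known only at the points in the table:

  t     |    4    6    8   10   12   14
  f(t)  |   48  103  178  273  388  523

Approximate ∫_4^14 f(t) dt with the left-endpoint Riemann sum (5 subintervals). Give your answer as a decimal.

1980

Δt = 2.
Sum = 2·[48 + 103 + 178 + 273 + 388] = 1980.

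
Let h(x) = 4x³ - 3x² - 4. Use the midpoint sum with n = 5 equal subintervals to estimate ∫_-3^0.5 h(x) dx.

Δx = (0.5 − (-3))/5 = 0.7.
Midpoints: -2.65, -1.95, -1.25, -0.55, 0.15.
h(-2.65) = -99.506, h(-1.95) = -45.067, h(-1.25) = -16.5, h(-0.55) = -5.573, h(0.15) = -4.054.
Sum = Δx · [h(-2.65) + h(-1.95) + h(-1.25) + h(-0.55) + h(0.15)].
Sum = -119.49.

-119.49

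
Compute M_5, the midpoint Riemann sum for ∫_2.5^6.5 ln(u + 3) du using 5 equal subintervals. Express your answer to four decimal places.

8.0132

Δu = (6.5 − 2.5)/5 = 0.8.
Midpoints: 2.9, 3.7, 4.5, 5.3, 6.1.
f(2.9) ≈ 1.7750, f(3.7) ≈ 1.9021, f(4.5) ≈ 2.0149, f(5.3) ≈ 2.1163, f(6.1) ≈ 2.2083.
Sum = Δu · [f(2.9) + f(3.7) + f(4.5) + f(5.3) + f(6.1)].
Sum ≈ 8.0132.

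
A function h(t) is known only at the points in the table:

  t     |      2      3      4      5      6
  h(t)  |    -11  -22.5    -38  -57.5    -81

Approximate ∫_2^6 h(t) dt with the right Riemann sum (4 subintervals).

Δt = 1.
Sum = 1·[(-22.5) + (-38) + (-57.5) + (-81)] = -199.

-199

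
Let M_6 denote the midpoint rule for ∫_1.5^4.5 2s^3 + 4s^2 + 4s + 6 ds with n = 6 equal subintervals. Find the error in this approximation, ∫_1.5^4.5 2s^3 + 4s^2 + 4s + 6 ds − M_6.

Exact integral: ∫_1.5^4.5 f(s) ds = 373.5.
M_6 = 372.125.
Error = 373.5 − 372.125 = 1.375.

1.375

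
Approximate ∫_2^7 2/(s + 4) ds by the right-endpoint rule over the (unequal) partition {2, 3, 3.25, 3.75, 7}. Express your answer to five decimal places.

Subinterval widths: 1, 0.25, 0.5, 3.25.
Right endpoints: 3, 3.25, 3.75, 7.
f(3) = 2/7, f(3.25) = 8/29, f(3.75) = 8/31, f(7) = 2/11.
Sum = Σ Δs_i · f(s_i).
Sum ≈ 1.07462.

1.07462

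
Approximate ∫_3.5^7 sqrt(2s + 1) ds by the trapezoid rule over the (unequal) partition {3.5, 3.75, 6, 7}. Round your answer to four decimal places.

11.7934

Subinterval widths: 0.25, 2.25, 1.
f(3.5) ≈ 2.8284, f(3.75) ≈ 2.9155, f(6) ≈ 3.6056, f(7) ≈ 3.8730.
On each subinterval the trapezoid contributes (Δs_i/2)·[f(s_{i-1}) + f(s_i)].
Sum ≈ 11.7934.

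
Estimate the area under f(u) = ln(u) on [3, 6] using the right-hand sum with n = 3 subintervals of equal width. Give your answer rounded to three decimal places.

4.787

Δu = (6 − 3)/3 = 1.
Right endpoints: 4, 5, 6.
f(4) ≈ 1.386, f(5) ≈ 1.609, f(6) ≈ 1.792.
Sum = Δu · [f(4) + f(5) + f(6)].
Sum ≈ 4.787.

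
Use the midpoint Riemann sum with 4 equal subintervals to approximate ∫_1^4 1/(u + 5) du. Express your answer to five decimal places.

Δu = (4 − 1)/4 = 0.75.
Midpoints: 1.375, 2.125, 2.875, 3.625.
f(1.375) = 8/51, f(2.125) = 8/57, f(2.875) = 8/63, f(3.625) = 8/69.
Sum = Δu · [f(1.375) + f(2.125) + f(2.875) + f(3.625)].
Sum ≈ 0.40510.

0.40510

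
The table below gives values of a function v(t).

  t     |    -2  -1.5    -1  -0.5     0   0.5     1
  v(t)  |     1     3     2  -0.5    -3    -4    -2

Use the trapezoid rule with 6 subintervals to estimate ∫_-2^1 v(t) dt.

-1.5

Δt = 0.5.
T_6 = (0.5/2)·[1 + 2·3 + 2·2 + 2·(-0.5) + 2·(-3) + 2·(-4) + (-2)] = -1.5.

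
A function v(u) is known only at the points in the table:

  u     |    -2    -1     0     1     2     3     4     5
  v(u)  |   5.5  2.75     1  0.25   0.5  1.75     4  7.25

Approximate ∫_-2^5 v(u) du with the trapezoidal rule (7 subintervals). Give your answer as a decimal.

16.625

Δu = 1.
T_7 = (1/2)·[5.5 + 2·2.75 + 2·1 + 2·0.25 + 2·0.5 + 2·1.75 + 2·4 + 7.25] = 16.625.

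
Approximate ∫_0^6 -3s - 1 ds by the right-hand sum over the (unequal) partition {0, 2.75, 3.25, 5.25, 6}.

Subinterval widths: 2.75, 0.5, 2, 0.75.
Right endpoints: 2.75, 3.25, 5.25, 6.
f(2.75) = -9.25, f(3.25) = -10.75, f(5.25) = -16.75, f(6) = -19.
Sum = Σ Δs_i · f(s_i).
Sum = -78.5625.

-78.5625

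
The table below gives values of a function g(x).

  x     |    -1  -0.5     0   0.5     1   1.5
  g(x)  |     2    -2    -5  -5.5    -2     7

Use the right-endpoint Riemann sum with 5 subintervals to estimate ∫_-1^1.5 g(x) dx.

Δx = 0.5.
Sum = 0.5·[(-2) + (-5) + (-5.5) + (-2) + 7] = -3.75.

-3.75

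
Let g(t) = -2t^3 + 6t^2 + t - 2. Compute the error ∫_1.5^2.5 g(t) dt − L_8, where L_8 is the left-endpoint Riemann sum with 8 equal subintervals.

Exact integral: ∫_1.5^2.5 g(t) dt = 7.5.
L_8 = 7.453125.
Error = 7.5 − 7.453125 = 0.046875.

0.046875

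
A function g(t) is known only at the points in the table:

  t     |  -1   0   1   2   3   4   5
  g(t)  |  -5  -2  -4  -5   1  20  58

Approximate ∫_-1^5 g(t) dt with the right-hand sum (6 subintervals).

68

Δt = 1.
Sum = 1·[(-2) + (-4) + (-5) + 1 + 20 + 58] = 68.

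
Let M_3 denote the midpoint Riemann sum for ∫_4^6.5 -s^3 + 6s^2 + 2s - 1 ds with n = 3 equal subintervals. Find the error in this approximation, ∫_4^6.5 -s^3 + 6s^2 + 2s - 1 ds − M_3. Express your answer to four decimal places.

Exact integral: ∫_4^6.5 f(s) ds = 62.734375.
M_3 ≈ 64.144965.
Error ≈ 62.734375 − 64.144965 ≈ -1.4106.

-1.4106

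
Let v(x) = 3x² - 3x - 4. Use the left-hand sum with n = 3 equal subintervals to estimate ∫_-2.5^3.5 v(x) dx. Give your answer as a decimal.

37.5

Δx = (3.5 − (-2.5))/3 = 2.
Left endpoints: -2.5, -0.5, 1.5.
v(-2.5) = 22.25, v(-0.5) = -1.75, v(1.5) = -1.75.
Sum = Δx · [v(-2.5) + v(-0.5) + v(1.5)].
Sum = 37.5.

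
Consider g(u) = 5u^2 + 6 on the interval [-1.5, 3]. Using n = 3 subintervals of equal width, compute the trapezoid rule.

Δu = (3 − (-1.5))/3 = 1.5.
g(-1.5) = 17.25, g(0) = 6, g(1.5) = 17.25, g(3) = 51.
T_3 = (Δu/2)·[g(u_0) + 2g(u_1) + 2g(u_2) + g(u_3)].
Sum = 86.0625.

86.0625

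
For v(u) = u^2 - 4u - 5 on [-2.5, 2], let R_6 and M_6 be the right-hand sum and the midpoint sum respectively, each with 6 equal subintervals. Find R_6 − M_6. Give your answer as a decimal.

R_6 = -17.296875.
M_6 = -10.3359375.
R_6 − M_6 = -6.9609375.

-6.9609375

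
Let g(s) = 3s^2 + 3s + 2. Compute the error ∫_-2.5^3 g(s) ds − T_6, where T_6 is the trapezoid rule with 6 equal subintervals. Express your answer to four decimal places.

-2.3108

Exact integral: ∫_-2.5^3 g(s) ds = 57.75.
T_6 ≈ 60.060764.
Error ≈ 57.75 − 60.060764 ≈ -2.3108.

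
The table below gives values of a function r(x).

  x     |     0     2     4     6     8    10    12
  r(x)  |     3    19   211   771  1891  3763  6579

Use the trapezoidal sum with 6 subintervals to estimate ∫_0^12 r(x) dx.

19892

Δx = 2.
T_6 = (2/2)·[3 + 2·19 + 2·211 + 2·771 + 2·1891 + 2·3763 + 6579] = 19892.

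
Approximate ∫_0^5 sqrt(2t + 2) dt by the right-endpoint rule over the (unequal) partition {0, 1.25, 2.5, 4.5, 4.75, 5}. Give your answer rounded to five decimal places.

14.30591

Subinterval widths: 1.25, 1.25, 2, 0.25, 0.25.
Right endpoints: 1.25, 2.5, 4.5, 4.75, 5.
f(1.25) ≈ 2.12132, f(2.5) ≈ 2.64575, f(4.5) ≈ 3.31662, f(4.75) ≈ 3.39116, f(5) ≈ 3.46410.
Sum = Σ Δt_i · f(t_i).
Sum ≈ 14.30591.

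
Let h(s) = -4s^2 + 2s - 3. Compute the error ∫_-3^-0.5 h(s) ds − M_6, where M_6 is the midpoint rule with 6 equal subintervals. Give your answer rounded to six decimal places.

Exact integral: ∫_-3^-0.5 h(s) ds ≈ -52.08333333.
M_6 ≈ -51.93865741.
Error ≈ -52.08333333 − (-51.93865741) ≈ -0.144676.

-0.144676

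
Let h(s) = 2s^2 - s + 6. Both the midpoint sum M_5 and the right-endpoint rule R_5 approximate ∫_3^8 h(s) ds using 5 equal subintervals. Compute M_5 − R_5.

M_5 = 325.
R_5 = 380.
M_5 − R_5 = -55.

-55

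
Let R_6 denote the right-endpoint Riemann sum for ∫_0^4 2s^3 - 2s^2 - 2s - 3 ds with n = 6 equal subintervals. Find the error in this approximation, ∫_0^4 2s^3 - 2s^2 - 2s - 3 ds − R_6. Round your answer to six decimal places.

Exact integral: ∫_0^4 f(s) ds ≈ 57.33333333.
R_6 ≈ 89.62962963.
Error ≈ 57.33333333 − 89.62962963 ≈ -32.296296.

-32.296296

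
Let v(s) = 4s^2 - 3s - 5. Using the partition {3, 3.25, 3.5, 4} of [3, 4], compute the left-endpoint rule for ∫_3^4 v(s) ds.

Subinterval widths: 0.25, 0.25, 0.5.
Left endpoints: 3, 3.25, 3.5.
v(3) = 22, v(3.25) = 27.5, v(3.5) = 33.5.
Sum = Σ Δs_i · v(s_i).
Sum = 29.125.

29.125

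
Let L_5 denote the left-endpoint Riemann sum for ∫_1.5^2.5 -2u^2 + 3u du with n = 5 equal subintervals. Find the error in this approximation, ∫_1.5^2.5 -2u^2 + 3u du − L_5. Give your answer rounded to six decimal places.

-0.486667

Exact integral: ∫_1.5^2.5 f(u) du ≈ -2.16666667.
L_5 = -1.68.
Error ≈ -2.16666667 − (-1.68) ≈ -0.486667.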